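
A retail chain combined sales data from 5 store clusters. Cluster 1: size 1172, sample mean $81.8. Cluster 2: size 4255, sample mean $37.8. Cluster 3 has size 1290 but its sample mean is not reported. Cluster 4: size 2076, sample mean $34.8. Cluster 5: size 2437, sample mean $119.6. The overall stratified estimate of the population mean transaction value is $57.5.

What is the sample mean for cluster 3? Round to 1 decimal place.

19.6

Σ Nₕx̄ₕ = N·μ, so 1290·x̄_3 = 11230·57.5 − (1172·81.8 + 4255·37.8 + 2076·34.8 + 2437·119.6).
= 645725 − 620418.6 = 25306.4.
x̄_3 = 25306.4 / 1290 = 19.617... → 19.6.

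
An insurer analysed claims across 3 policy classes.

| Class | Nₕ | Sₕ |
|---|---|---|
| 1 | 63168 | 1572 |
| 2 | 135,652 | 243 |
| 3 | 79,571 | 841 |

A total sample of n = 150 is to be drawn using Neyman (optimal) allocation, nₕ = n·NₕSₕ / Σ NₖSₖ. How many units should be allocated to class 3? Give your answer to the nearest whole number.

1: NₕSₕ = 63168·1572 = 99300096
2: NₕSₕ = 135652·243 = 32963436
3: NₕSₕ = 79571·841 = 66919211
Σ NₕSₕ = 199182743.
n_3 = 150·66919211/199182743 = 50.395... → 50.

50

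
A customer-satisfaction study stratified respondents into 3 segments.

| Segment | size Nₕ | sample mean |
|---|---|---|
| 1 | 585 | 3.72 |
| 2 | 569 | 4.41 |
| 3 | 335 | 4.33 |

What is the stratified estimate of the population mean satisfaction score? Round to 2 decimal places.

x̄_st = (Σ Nₕx̄ₕ) / (Σ Nₕ) = (585·3.72 + 569·4.41 + 335·4.33) / 1489
= 6136.04 / 1489 = 4.1209... → 4.12.

4.12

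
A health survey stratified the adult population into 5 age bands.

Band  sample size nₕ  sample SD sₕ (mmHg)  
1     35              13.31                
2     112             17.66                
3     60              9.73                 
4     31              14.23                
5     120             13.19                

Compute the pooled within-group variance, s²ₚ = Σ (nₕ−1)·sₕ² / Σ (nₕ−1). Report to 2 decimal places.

206.81

Degrees of freedom: 34 + 111 + 59 + 30 + 119 = 353.
Σ(nₕ−1)sₕ² = 34·177.1561 + 111·311.8756 + 59·94.6729 + 30·202.4929 + 119·173.9761 = 73005.143.
s²ₚ = 73005.143 / 353 = 206.8134... → 206.81.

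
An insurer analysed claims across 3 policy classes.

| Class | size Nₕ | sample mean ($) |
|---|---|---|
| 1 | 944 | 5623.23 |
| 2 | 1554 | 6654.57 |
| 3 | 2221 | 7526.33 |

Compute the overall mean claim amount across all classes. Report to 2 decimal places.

N = 944 + 1554 + 2221 = 4719.
Weight each subgroup mean by Nₕ/N and sum.
Σ Nₕx̄ₕ = 944·5623.23 + 1554·6654.57 + 2221·7526.33 = 5308329.12 + 10341201.78 + 16715978.93 = 32365509.83.
Divide by N: 32365509.83 / 4719 = 6858.5526... → 6858.55.

6858.55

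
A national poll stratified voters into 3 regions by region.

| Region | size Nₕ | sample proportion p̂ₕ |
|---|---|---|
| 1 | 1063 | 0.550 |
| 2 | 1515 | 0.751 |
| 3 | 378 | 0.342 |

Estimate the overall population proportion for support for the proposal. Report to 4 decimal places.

0.6264

Wₕ = Nₕ/N with N = 2956: 0.3596, 0.5125, 0.1279.
p̂_st = 0.3596·0.550 + 0.5125·0.751 + 0.1279·0.342 ≈ 0.626418... → 0.6264.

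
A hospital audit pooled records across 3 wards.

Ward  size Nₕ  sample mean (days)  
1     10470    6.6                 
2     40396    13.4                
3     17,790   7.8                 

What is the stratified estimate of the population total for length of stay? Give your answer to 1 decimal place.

1: 10470·6.6 = 69102
2: 40396·13.4 = 541306.4
3: 17790·7.8 = 138762
τ̂ = Σ Nₕx̄ₕ = 749170.4.

749170.4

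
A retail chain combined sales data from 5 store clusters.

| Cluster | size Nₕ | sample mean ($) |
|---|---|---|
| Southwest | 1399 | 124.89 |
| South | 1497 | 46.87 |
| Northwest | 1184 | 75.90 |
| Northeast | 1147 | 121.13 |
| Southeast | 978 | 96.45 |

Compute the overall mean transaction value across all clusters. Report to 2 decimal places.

91.54

N = 1399 + 1497 + 1184 + 1147 + 978 = 6205.
Weight each subgroup mean by Nₕ/N and sum.
Σ Nₕx̄ₕ = 1399·124.89 + 1497·46.87 + 1184·75.90 + 1147·121.13 + 978·96.45 = 174721.11 + 70164.39 + 89865.6 + 138936.11 + 94328.1 = 568015.31.
Divide by N: 568015.31 / 6205 = 91.5415... → 91.54.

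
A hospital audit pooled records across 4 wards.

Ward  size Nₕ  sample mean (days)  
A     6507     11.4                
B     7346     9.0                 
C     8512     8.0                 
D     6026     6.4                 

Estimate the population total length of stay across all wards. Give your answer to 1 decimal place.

246956.2

A: 6507·11.4 = 74179.8
B: 7346·9.0 = 66114
C: 8512·8.0 = 68096
D: 6026·6.4 = 38566.4
τ̂ = Σ Nₕx̄ₕ = 246956.2.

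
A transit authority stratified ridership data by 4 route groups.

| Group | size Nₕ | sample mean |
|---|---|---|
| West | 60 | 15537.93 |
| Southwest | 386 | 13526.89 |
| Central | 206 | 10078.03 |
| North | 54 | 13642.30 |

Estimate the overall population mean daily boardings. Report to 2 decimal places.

N = 706; weights Wₕ = Nₕ/N = (0.0850, 0.5467, 0.2918, 0.0765).
x̄_st = Σ Wₕ·x̄ₕ = 0.0850·15537.93 + 0.5467·13526.89 + 0.2918·10078.03 + 0.0765·13642.30 ≈ 12700.3027...
→ 12700.30.

12700.30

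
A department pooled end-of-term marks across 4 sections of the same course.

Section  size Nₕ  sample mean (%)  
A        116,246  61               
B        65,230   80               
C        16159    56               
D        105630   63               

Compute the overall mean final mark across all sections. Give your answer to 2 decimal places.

x̄_st = (Σ Nₕx̄ₕ) / (Σ Nₕ) = (116246·61 + 65230·80 + 16159·56 + 105630·63) / 303265
= 19869000 / 303265 = 65.5170... → 65.52.

65.52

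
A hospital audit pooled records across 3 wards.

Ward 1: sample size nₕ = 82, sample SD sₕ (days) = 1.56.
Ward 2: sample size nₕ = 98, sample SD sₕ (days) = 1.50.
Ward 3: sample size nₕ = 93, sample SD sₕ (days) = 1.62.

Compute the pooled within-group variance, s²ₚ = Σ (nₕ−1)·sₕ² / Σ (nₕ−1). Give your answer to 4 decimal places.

2.4327

1: (82−1)·1.56² = 81·2.4336 = 197.1216
2: (98−1)·1.50² = 97·2.25 = 218.25
3: (93−1)·1.62² = 92·2.6244 = 241.4448
Numerator = 656.8164; denominator = Σ(nₕ−1) = 270.
s²ₚ = 656.8164/270 = 2.432653... → 2.4327.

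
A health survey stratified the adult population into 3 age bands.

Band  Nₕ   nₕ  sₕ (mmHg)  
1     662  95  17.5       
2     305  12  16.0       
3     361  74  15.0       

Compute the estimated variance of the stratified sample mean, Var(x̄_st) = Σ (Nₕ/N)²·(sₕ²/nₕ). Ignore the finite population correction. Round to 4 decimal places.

N = 1328. Term for each stratum: Wₕ²sₕ²/nₕ.
Var(x̄_st) = 0.8010734 + 1.1252843 + 0.2246824 = 2.1510401 → 2.1510.

2.1510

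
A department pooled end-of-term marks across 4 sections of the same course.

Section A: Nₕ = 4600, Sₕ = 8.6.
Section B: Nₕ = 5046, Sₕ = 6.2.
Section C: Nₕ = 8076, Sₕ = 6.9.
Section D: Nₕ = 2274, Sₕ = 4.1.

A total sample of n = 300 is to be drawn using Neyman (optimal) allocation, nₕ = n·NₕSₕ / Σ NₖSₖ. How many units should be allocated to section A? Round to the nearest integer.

Σ NₕSₕ = 4600·8.6 + 5046·6.2 + 8076·6.9 + 2274·4.1 = 135893.
Share for A: 39560/135893 = 0.29111.
n_A = 300 × 0.29111 = 87.333... → 87.

87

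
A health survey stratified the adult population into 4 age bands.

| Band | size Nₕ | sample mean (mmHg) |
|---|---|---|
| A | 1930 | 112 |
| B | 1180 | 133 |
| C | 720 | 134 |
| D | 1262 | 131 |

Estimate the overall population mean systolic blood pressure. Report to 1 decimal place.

124.7

N = 1930 + 1180 + 720 + 1262 = 5092.
Overall mean = Σ (Nₕ/N)·x̄ₕ — weight by population share, not a simple average.
Σ Nₕx̄ₕ = 1930·112 + 1180·133 + 720·134 + 1262·131 = 216160 + 156940 + 96480 + 165322 = 634902.
Divide by N: 634902 / 5092 = 124.686... → 124.7.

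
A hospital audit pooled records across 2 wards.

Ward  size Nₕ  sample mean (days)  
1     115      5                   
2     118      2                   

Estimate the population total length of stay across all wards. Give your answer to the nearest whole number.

811

1: 115·5 = 575
2: 118·2 = 236
τ̂ = Σ Nₕx̄ₕ = 811.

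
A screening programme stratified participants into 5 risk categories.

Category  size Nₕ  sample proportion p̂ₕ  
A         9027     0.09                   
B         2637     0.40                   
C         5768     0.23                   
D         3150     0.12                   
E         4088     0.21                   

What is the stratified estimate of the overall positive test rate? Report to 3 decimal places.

N = 9027 + 2637 + 5768 + 3150 + 4088 = 24670.
Overall proportion = Σ (Nₕ/N)·p̂ₕ.
Σ Nₕp̂ₕ = 812.43 + 1054.8 + 1326.64 + 378 + 858.48 = 4430.35.
4430.35 / 24670 = 0.17958... → 0.180.

0.180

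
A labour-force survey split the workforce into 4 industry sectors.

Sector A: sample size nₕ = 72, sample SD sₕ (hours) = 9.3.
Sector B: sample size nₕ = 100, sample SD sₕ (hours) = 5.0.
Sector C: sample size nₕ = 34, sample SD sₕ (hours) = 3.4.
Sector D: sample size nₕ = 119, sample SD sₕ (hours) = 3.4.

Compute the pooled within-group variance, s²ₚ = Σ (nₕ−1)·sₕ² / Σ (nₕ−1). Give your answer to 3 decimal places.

Degrees of freedom: 71 + 99 + 33 + 118 = 321.
Σ(nₕ−1)sₕ² = 71·86.49 + 99·25 + 33·11.56 + 118·11.56 = 10361.35.
s²ₚ = 10361.35 / 321 = 32.27835... → 32.278.

32.278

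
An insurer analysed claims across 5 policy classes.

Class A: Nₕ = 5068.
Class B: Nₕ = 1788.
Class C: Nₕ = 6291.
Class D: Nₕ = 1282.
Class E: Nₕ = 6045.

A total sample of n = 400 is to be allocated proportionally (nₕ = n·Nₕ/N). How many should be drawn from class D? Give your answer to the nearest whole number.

Share of class D = 1282/20474 = 0.06262.
Allocate 400 × 0.06262 = 25.046... → 25.

25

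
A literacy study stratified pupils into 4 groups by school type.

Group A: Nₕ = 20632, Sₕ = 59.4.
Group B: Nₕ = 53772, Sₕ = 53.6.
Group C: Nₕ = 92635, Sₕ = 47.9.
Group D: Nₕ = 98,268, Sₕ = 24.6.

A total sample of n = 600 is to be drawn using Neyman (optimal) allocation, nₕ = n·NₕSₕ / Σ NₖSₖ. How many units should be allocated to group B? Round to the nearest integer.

158

A: NₕSₕ = 20632·59.4 = 1225540.8
B: NₕSₕ = 53772·53.6 = 2882179.2
C: NₕSₕ = 92635·47.9 = 4437216.5
D: NₕSₕ = 98268·24.6 = 2417392.8
Σ NₕSₕ = 10962329.3.
n_B = 600·2882179.2/10962329.3 = 157.750... → 158.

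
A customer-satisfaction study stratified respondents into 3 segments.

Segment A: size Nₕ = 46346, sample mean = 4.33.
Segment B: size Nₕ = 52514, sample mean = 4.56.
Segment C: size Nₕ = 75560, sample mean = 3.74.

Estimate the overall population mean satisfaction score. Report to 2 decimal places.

N = 46346 + 52514 + 75560 = 174420.
The stratified mean weights each stratum mean by its population share Nₕ/N.
Σ Nₕx̄ₕ = 46346·4.33 + 52514·4.56 + 75560·3.74 = 200678.18 + 239463.84 + 282594.4 = 722736.42.
Divide by N: 722736.42 / 174420 = 4.1437... → 4.14.

4.14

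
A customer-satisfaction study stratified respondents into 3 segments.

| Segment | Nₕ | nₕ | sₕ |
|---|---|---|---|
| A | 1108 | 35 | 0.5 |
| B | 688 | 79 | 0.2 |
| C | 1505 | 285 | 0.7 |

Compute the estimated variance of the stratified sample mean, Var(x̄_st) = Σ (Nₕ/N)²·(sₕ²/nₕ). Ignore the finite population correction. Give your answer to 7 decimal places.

N = 3301. Term for each stratum: Wₕ²sₕ²/nₕ.
Var(x̄_st) = 0.0008047490 + 0.0000219947 + 0.0003573824 = 0.0011841261 → 0.0011841.

0.0011841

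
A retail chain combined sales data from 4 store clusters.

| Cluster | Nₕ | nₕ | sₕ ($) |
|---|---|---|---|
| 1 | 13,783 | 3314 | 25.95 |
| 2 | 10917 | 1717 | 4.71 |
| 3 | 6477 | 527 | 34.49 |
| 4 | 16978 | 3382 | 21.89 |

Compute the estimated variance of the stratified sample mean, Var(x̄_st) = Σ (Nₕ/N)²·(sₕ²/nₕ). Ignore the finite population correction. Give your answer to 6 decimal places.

0.075758

N = 48155; Wₕ = Nₕ/N.
cluster 1: (13783/48155)²·25.95²/3314 = 0.016646654
cluster 2: (10917/48155)²·4.71²/1717 = 0.000664042
cluster 3: (6477/48155)²·34.49²/527 = 0.040835774
cluster 4: (16978/48155)²·21.89²/3382 = 0.017611981
Sum = 0.075758451 → 0.075758.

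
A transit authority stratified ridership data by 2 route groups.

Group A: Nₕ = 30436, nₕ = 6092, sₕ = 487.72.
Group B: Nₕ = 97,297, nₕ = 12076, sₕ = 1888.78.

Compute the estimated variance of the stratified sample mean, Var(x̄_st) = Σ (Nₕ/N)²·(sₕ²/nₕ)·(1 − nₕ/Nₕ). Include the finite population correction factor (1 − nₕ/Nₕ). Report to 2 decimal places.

N = 127733; Wₕ = Nₕ/N.
group A: (30436/127733)²·487.72²/6092·(1 − 6092/30436) = 1.77319
group B: (97297/127733)²·1888.78²/12076·(1 − 12076/97297) = 150.13415
Sum = 151.90734 → 151.91.

151.91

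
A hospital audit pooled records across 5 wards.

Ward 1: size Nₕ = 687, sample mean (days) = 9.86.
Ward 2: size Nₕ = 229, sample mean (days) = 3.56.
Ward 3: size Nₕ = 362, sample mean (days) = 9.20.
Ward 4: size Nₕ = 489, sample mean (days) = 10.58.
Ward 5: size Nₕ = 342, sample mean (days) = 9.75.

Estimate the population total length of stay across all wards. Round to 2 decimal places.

19427.58

Population total = Σ Nₕ·x̄ₕ (each stratum's size times its mean).
687·9.86 + 229·3.56 + 362·9.20 + 489·10.58 + 342·9.75 = 6773.82 + 815.24 + 3330.4 + 5173.62 + 3334.5 = 19427.58.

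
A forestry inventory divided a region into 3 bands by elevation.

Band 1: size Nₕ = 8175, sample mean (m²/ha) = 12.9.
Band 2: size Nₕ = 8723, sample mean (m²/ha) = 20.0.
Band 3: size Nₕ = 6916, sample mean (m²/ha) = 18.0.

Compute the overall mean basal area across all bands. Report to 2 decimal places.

16.98

N = 23814; weights Wₕ = Nₕ/N = (0.3433, 0.3663, 0.2904).
x̄_st = Σ Wₕ·x̄ₕ = 0.3433·12.9 + 0.3663·20.0 + 0.2904·18.0 ≈ 16.9818...
→ 16.98.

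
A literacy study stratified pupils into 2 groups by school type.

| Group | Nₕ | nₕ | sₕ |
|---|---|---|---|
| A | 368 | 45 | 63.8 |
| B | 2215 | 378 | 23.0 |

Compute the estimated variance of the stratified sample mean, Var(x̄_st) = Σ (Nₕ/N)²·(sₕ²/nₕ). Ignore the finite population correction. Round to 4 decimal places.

N = 2583; Wₕ = Nₕ/N.
group A: (368/2583)²·63.8²/45 = 1.8360126
group B: (2215/2583)²·23.0²/378 = 1.0291117
Sum = 2.8651244 → 2.8651.

2.8651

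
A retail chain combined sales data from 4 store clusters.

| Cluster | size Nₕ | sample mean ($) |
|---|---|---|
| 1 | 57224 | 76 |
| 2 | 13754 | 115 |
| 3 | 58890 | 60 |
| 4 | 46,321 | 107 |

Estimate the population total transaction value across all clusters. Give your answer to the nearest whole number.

1: 57224·76 = 4349024
2: 13754·115 = 1581710
3: 58890·60 = 3533400
4: 46321·107 = 4956347
τ̂ = Σ Nₕx̄ₕ = 14420481.

14420481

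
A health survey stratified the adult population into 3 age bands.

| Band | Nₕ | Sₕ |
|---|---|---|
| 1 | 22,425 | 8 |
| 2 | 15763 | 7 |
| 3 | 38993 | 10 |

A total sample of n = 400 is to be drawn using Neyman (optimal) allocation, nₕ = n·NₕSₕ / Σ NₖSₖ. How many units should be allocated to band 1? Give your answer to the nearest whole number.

1: NₕSₕ = 22425·8 = 179400
2: NₕSₕ = 15763·7 = 110341
3: NₕSₕ = 38993·10 = 389930
Σ NₕSₕ = 679671.
n_1 = 400·179400/679671 = 105.580... → 106.

106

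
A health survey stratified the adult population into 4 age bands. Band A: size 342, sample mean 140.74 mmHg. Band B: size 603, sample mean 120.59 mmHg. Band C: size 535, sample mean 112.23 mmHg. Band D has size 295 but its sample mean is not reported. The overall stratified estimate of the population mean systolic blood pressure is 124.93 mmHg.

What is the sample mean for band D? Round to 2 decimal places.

138.50

N = 342 + 603 + 535 + 295 = 1775.
Overall total = μ·N = 124.93·1775 = 221750.75.
Subtract the known strata: 342·140.74 + 603·120.59 + 535·112.23 = 180891.9.
Remaining total for band D: 221750.75 − 180891.9 = 40858.85.
Divide by its size: 40858.85 / 295 = 138.5046... → 138.50.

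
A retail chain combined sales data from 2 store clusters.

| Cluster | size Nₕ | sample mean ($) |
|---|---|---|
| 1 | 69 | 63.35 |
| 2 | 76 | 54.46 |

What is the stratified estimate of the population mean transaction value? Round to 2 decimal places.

58.69

x̄_st = (Σ Nₕx̄ₕ) / (Σ Nₕ) = (69·63.35 + 76·54.46) / 145
= 8510.11 / 145 = 58.6904... → 58.69.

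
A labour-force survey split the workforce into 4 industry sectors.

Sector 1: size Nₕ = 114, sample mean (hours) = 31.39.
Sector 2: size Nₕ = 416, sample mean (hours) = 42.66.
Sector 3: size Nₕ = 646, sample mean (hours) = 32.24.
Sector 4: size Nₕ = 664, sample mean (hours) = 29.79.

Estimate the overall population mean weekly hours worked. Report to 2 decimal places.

33.66

x̄_st = (Σ Nₕx̄ₕ) / (Σ Nₕ) = (114·31.39 + 416·42.66 + 646·32.24 + 664·29.79) / 1840
= 61932.62 / 1840 = 33.6590... → 33.66.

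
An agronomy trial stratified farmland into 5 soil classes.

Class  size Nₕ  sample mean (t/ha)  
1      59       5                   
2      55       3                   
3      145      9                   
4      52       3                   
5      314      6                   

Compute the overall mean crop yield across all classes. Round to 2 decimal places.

6.09

N = 625; weights Wₕ = Nₕ/N = (0.0944, 0.0880, 0.2320, 0.0832, 0.5024).
x̄_st = Σ Wₕ·x̄ₕ = 0.0944·5 + 0.0880·3 + 0.2320·9 + 0.0832·3 + 0.5024·6 ≈ 6.088
→ 6.09.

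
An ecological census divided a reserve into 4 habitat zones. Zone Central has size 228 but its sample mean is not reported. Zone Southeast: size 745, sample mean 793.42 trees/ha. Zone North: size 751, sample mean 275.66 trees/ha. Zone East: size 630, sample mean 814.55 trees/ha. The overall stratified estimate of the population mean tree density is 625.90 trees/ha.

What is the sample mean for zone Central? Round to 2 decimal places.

Σ Nₕx̄ₕ = N·μ, so 228·x̄_Central = 2354·625.90 − (745·793.42 + 751·275.66 + 630·814.55).
= 1473368.6 − 1311285.06 = 162083.54.
x̄_Central = 162083.54 / 228 = 710.8927... → 710.89.

710.89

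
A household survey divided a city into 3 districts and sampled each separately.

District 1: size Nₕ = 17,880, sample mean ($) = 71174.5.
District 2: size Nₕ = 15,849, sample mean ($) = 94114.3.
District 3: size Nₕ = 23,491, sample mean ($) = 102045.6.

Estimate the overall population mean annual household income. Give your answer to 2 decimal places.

N = 57220; weights Wₕ = Nₕ/N = (0.3125, 0.2770, 0.4105).
x̄_st = Σ Wₕ·x̄ₕ = 0.3125·71174.5 + 0.2770·94114.3 + 0.4105·102045.6 ≈ 90202.2158...
→ 90202.22.

90202.22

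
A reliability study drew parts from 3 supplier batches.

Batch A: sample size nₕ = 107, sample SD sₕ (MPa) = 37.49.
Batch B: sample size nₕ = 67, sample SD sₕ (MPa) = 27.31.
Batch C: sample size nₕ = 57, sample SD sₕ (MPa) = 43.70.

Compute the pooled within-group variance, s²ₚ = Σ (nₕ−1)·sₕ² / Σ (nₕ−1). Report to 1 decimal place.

1338.4

A: (107−1)·37.49² = 106·1405.5001 = 148983.0106
B: (67−1)·27.31² = 66·745.8361 = 49225.1826
C: (57−1)·43.70² = 56·1909.69 = 106942.64
Numerator = 305150.8332; denominator = Σ(nₕ−1) = 228.
s²ₚ = 305150.8332/228 = 1338.381... → 1338.4.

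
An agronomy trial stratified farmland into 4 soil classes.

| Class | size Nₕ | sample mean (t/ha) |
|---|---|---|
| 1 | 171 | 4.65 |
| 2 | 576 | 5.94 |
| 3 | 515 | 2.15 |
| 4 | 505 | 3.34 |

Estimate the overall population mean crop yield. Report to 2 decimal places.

3.97

N = 171 + 576 + 515 + 505 = 1767.
Overall mean = Σ (Nₕ/N)·x̄ₕ — weight by population share, not a simple average.
Σ Nₕx̄ₕ = 171·4.65 + 576·5.94 + 515·2.15 + 505·3.34 = 795.15 + 3421.44 + 1107.25 + 1686.7 = 7010.54.
Divide by N: 7010.54 / 1767 = 3.9675... → 3.97.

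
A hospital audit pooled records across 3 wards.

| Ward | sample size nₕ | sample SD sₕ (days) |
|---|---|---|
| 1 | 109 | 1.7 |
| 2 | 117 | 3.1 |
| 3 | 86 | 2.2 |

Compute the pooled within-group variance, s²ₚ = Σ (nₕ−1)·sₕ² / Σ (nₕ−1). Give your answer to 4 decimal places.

5.9491

Degrees of freedom: 108 + 116 + 85 = 309.
Σ(nₕ−1)sₕ² = 108·2.89 + 116·9.61 + 85·4.84 = 1838.28.
s²ₚ = 1838.28 / 309 = 5.949126... → 5.9491.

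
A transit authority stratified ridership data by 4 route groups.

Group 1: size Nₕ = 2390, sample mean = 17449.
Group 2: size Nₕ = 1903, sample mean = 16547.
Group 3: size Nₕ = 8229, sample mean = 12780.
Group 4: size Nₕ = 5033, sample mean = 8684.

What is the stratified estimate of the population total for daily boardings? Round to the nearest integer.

222065243

1: 2390·17449 = 41703110
2: 1903·16547 = 31488941
3: 8229·12780 = 105166620
4: 5033·8684 = 43706572
τ̂ = Σ Nₕx̄ₕ = 222065243.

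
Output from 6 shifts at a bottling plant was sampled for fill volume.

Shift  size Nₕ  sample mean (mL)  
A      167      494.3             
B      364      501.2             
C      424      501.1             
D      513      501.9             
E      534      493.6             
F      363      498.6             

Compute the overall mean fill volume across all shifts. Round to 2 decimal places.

N = 167 + 364 + 424 + 513 + 534 + 363 = 2365.
Overall mean = Σ (Nₕ/N)·x̄ₕ — weight by population share, not a simple average.
Σ Nₕx̄ₕ = 167·494.3 + 364·501.2 + 424·501.1 + 513·501.9 + 534·493.6 + 363·498.6 = 82548.1 + 182436.8 + 212466.4 + 257474.7 + 263582.4 + 180991.8 = 1179500.2.
Divide by N: 1179500.2 / 2365 = 498.7316... → 498.73.

498.73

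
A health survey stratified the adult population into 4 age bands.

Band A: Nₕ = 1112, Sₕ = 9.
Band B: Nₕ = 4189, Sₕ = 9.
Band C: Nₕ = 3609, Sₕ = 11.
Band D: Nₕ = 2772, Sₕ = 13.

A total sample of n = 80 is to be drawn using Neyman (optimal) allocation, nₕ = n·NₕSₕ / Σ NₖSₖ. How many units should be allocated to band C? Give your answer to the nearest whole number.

A: NₕSₕ = 1112·9 = 10008
B: NₕSₕ = 4189·9 = 37701
C: NₕSₕ = 3609·11 = 39699
D: NₕSₕ = 2772·13 = 36036
Σ NₕSₕ = 123444.
n_C = 80·39699/123444 = 25.728... → 26.

26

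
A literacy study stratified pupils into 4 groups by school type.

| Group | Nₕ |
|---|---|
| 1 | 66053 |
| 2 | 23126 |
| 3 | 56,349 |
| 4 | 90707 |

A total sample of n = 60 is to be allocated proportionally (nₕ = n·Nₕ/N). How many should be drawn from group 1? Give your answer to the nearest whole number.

Share of group 1 = 66053/236235 = 0.27961.
Allocate 60 × 0.27961 = 16.776... → 17.

17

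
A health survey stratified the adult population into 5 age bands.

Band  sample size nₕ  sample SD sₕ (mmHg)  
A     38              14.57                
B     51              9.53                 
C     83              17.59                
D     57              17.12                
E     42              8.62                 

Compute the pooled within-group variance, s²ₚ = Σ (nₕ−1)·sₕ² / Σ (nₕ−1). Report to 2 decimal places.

Degrees of freedom: 37 + 50 + 82 + 56 + 41 = 266.
Σ(nₕ−1)sₕ² = 37·212.2849 + 50·90.8209 + 82·309.4081 + 56·293.0944 + 41·74.3044 = 57226.8173.
s²ₚ = 57226.8173 / 266 = 215.1384... → 215.14.

215.14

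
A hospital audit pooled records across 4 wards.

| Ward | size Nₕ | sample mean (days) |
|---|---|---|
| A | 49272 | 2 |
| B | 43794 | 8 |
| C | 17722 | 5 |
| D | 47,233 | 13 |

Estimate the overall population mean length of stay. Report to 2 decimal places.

N = 49272 + 43794 + 17722 + 47233 = 158021.
Weight each subgroup mean by Nₕ/N and sum.
Σ Nₕx̄ₕ = 49272·2 + 43794·8 + 17722·5 + 47233·13 = 98544 + 350352 + 88610 + 614029 = 1151535.
Divide by N: 1151535 / 158021 = 7.2872... → 7.29.

7.29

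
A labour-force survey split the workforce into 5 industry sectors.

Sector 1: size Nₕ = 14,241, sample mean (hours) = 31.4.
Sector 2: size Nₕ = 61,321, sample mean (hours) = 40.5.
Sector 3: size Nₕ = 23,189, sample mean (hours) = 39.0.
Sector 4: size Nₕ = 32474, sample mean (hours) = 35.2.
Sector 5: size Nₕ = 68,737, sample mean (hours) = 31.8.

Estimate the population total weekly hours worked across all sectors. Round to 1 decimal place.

1: 14241·31.4 = 447167.4
2: 61321·40.5 = 2483500.5
3: 23189·39.0 = 904371
4: 32474·35.2 = 1143084.8
5: 68737·31.8 = 2185836.6
τ̂ = Σ Nₕx̄ₕ = 7163960.3.

7163960.3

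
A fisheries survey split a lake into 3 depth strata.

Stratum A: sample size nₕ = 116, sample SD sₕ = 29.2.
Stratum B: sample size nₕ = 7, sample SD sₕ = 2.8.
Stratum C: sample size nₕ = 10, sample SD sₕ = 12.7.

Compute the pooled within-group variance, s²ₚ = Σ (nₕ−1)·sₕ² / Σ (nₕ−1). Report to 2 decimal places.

A: (116−1)·29.2² = 115·852.64 = 98053.6
B: (7−1)·2.8² = 6·7.84 = 47.04
C: (10−1)·12.7² = 9·161.29 = 1451.61
Numerator = 99552.25; denominator = Σ(nₕ−1) = 130.
s²ₚ = 99552.25/130 = 765.7865... → 765.79.

765.79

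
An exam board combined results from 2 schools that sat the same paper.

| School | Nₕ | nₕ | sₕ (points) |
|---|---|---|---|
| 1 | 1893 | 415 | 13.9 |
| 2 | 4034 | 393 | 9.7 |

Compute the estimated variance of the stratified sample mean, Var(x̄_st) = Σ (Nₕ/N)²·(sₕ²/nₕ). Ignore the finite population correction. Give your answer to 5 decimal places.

N = 5927; Wₕ = Nₕ/N.
school 1: (1893/5927)²·13.9²/415 = 0.04749117
school 2: (4034/5927)²·9.7²/393 = 0.11090544
Sum = 0.15839661 → 0.15840.

0.15840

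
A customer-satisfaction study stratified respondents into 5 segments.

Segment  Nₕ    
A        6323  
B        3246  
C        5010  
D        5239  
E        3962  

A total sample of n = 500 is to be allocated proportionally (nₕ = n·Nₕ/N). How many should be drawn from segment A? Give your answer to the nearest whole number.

Share of segment A = 6323/23780 = 0.26590.
Allocate 500 × 0.26590 = 132.948... → 133.

133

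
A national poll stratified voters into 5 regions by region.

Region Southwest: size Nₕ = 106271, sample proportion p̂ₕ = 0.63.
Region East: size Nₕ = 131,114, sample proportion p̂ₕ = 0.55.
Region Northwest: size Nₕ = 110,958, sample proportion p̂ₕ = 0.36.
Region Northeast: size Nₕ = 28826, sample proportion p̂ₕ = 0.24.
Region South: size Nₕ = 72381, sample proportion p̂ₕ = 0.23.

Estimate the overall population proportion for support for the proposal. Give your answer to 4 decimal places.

0.4506

Wₕ = Nₕ/N with N = 449550: 0.2364, 0.2917, 0.2468, 0.0641, 0.1610.
p̂_st = 0.2364·0.63 + 0.2917·0.55 + 0.2468·0.36 + 0.0641·0.24 + 0.1610·0.23 ≈ 0.450615... → 0.4506.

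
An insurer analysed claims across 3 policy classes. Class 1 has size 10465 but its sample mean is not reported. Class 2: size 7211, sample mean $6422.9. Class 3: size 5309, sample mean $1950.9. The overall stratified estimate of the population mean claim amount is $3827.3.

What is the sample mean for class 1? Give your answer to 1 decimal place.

2990.7

N = 10465 + 7211 + 5309 = 22985.
Overall total = μ·N = 3827.3·22985 = 87970490.5.
Subtract the known strata: 7211·6422.9 + 5309·1950.9 = 56672860.
Remaining total for class 1: 87970490.5 − 56672860 = 31297630.5.
Divide by its size: 31297630.5 / 10465 = 2990.696... → 2990.7.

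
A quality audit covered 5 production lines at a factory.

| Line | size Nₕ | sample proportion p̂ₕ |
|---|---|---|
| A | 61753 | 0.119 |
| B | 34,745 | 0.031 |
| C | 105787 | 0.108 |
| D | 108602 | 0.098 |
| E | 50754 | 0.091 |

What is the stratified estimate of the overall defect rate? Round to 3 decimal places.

0.097

Wₕ = Nₕ/N with N = 361641: 0.1708, 0.0961, 0.2925, 0.3003, 0.1403.
p̂_st = 0.1708·0.119 + 0.0961·0.031 + 0.2925·0.108 + 0.3003·0.098 + 0.1403·0.091 ≈ 0.09709... → 0.097.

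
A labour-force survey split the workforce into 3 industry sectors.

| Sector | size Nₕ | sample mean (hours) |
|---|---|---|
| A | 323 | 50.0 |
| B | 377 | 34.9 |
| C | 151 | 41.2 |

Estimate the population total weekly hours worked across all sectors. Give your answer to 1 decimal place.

35528.5

A: 323·50.0 = 16150
B: 377·34.9 = 13157.3
C: 151·41.2 = 6221.2
τ̂ = Σ Nₕx̄ₕ = 35528.5.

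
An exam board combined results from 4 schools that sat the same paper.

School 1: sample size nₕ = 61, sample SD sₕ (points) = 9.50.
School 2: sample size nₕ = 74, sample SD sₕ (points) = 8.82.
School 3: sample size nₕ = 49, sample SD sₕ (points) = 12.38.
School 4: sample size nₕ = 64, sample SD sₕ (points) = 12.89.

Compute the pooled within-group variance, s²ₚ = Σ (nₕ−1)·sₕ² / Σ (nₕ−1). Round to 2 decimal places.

118.52

Degrees of freedom: 60 + 73 + 48 + 63 = 244.
Σ(nₕ−1)sₕ² = 60·90.25 + 73·77.7924 + 48·153.2644 + 63·166.1521 = 28918.1187.
s²ₚ = 28918.1187 / 244 = 118.5169... → 118.52.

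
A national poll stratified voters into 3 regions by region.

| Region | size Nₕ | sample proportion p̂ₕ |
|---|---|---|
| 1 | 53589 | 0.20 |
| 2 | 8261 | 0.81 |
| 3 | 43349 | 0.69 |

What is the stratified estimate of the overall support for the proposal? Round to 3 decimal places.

N = 53589 + 8261 + 43349 = 105199.
Overall proportion = Σ (Nₕ/N)·p̂ₕ.
Σ Nₕp̂ₕ = 10717.8 + 6691.41 + 29910.81 = 47320.02.
47320.02 / 105199 = 0.44981... → 0.450.

0.450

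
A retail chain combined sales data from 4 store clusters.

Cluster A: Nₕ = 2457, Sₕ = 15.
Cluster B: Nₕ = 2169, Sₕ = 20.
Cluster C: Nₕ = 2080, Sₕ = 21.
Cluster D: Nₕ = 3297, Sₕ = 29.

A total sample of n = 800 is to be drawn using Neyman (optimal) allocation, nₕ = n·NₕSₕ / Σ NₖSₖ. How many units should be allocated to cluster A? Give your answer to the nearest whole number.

A: NₕSₕ = 2457·15 = 36855
B: NₕSₕ = 2169·20 = 43380
C: NₕSₕ = 2080·21 = 43680
D: NₕSₕ = 3297·29 = 95613
Σ NₕSₕ = 219528.
n_A = 800·36855/219528 = 134.306... → 134.

134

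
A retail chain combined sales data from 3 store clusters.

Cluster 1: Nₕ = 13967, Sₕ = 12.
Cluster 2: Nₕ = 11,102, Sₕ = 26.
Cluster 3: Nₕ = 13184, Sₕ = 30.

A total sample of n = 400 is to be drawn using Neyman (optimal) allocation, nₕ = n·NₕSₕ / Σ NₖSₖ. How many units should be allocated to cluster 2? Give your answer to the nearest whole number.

Σ NₕSₕ = 13967·12 + 11102·26 + 13184·30 = 851776.
Share for 2: 288652/851776 = 0.33888.
n_2 = 400 × 0.33888 = 135.553... → 136.

136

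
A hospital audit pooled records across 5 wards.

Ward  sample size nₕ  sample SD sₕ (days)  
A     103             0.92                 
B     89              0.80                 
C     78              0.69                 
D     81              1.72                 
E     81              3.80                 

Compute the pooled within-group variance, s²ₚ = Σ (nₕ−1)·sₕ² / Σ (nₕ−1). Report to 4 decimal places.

Degrees of freedom: 102 + 88 + 77 + 80 + 80 = 427.
Σ(nₕ−1)sₕ² = 102·0.8464 + 88·0.64 + 77·0.4761 + 80·2.9584 + 80·14.44 = 1571.1845.
s²ₚ = 1571.1845 / 427 = 3.679589... → 3.6796.

3.6796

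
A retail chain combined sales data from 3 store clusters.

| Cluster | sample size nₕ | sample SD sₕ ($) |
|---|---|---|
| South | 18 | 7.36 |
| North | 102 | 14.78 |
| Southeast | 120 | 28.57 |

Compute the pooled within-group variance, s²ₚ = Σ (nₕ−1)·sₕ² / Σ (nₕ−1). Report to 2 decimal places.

Degrees of freedom: 17 + 101 + 119 = 237.
Σ(nₕ−1)sₕ² = 17·54.1696 + 101·218.4484 + 119·816.2449 = 120117.3147.
s²ₚ = 120117.3147 / 237 = 506.8241... → 506.82.

506.82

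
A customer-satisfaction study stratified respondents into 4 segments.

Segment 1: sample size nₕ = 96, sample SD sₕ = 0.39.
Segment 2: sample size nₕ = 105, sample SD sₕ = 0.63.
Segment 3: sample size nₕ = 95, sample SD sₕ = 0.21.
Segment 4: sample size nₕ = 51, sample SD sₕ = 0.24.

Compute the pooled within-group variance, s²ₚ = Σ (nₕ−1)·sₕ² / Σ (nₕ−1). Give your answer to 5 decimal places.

0.18295

Degrees of freedom: 95 + 104 + 94 + 50 = 343.
Σ(nₕ−1)sₕ² = 95·0.1521 + 104·0.3969 + 94·0.0441 + 50·0.0576 = 62.7525.
s²ₚ = 62.7525 / 343 = 0.1829519... → 0.18295.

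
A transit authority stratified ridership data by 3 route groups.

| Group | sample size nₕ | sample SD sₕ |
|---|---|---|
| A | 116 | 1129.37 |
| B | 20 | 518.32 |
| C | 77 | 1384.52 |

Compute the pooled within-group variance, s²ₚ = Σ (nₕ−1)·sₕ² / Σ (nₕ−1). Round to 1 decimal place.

1416515.9

Degrees of freedom: 115 + 19 + 76 = 210.
Σ(nₕ−1)sₕ² = 115·1275476.5969 + 19·268655.6224 + 76·1916895.6304 = 297468333.3795.
s²ₚ = 297468333.3795 / 210 = 1416515.873... → 1416515.9.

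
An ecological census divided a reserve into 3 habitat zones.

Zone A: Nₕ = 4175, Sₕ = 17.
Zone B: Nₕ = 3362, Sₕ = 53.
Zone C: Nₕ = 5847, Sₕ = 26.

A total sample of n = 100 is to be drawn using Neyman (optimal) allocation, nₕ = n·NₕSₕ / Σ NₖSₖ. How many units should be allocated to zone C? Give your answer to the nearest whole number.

Σ NₕSₕ = 4175·17 + 3362·53 + 5847·26 = 401183.
Share for C: 152022/401183 = 0.37893.
n_C = 100 × 0.37893 = 37.893... → 38.

38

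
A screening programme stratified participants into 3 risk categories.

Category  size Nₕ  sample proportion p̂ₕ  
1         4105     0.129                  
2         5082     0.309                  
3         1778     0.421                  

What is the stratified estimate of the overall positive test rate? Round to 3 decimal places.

Wₕ = Nₕ/N with N = 10965: 0.3744, 0.4635, 0.1622.
p̂_st = 0.3744·0.129 + 0.4635·0.309 + 0.1622·0.421 ≈ 0.25977... → 0.260.

0.260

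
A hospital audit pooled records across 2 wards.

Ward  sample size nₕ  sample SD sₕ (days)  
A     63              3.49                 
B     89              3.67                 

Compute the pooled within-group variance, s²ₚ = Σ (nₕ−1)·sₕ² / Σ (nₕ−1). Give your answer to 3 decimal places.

A: (63−1)·3.49² = 62·12.1801 = 755.1662
B: (89−1)·3.67² = 88·13.4689 = 1185.2632
Numerator = 1940.4294; denominator = Σ(nₕ−1) = 150.
s²ₚ = 1940.4294/150 = 12.93620... → 12.936.

12.936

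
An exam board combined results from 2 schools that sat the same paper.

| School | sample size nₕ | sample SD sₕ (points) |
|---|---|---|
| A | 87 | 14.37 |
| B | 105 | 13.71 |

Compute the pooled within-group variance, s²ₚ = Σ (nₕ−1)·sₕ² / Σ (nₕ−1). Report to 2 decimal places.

196.35

Degrees of freedom: 86 + 104 = 190.
Σ(nₕ−1)sₕ² = 86·206.4969 + 104·187.9641 = 37306.9998.
s²ₚ = 37306.9998 / 190 = 196.3526... → 196.35.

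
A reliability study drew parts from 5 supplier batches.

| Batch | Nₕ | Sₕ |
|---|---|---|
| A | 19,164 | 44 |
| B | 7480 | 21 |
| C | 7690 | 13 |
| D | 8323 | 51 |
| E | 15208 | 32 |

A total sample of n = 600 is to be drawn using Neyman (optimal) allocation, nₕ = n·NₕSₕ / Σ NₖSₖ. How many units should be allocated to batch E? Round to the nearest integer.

145

A: NₕSₕ = 19164·44 = 843216
B: NₕSₕ = 7480·21 = 157080
C: NₕSₕ = 7690·13 = 99970
D: NₕSₕ = 8323·51 = 424473
E: NₕSₕ = 15208·32 = 486656
Σ NₕSₕ = 2011395.
n_E = 600·486656/2011395 = 145.170... → 145.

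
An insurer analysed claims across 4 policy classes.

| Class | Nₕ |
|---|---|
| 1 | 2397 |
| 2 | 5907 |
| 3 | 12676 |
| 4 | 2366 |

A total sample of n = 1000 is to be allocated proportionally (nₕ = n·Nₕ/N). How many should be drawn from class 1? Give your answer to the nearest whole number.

103

Share of class 1 = 2397/23346 = 0.10267.
Allocate 1000 × 0.10267 = 102.673... → 103.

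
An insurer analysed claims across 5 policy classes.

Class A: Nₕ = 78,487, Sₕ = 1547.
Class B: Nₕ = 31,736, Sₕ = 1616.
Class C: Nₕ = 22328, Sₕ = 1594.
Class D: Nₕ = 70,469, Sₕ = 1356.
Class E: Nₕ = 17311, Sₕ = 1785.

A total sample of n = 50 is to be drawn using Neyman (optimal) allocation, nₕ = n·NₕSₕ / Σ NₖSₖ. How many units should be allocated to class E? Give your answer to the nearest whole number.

A: NₕSₕ = 78487·1547 = 121419389
B: NₕSₕ = 31736·1616 = 51285376
C: NₕSₕ = 22328·1594 = 35590832
D: NₕSₕ = 70469·1356 = 95555964
E: NₕSₕ = 17311·1785 = 30900135
Σ NₕSₕ = 334751696.
n_E = 50·30900135/334751696 = 4.615... → 5.

5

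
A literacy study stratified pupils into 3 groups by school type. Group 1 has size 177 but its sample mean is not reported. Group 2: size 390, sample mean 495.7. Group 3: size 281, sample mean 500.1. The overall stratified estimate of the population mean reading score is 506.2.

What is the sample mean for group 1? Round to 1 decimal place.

539.0

N = 177 + 390 + 281 = 848.
Overall total = μ·N = 506.2·848 = 429257.6.
Subtract the known strata: 390·495.7 + 281·500.1 = 333851.1.
Remaining total for group 1: 429257.6 − 333851.1 = 95406.5.
Divide by its size: 95406.5 / 177 = 539.020... → 539.0.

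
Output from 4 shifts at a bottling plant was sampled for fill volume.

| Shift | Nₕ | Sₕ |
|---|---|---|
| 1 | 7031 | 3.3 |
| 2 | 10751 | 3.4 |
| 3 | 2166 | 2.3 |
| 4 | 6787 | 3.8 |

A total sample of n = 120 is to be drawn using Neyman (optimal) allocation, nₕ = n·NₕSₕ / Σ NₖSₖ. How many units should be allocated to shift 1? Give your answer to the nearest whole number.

31

Σ NₕSₕ = 7031·3.3 + 10751·3.4 + 2166·2.3 + 6787·3.8 = 90528.1.
Share for 1: 23202.3/90528.1 = 0.25630.
n_1 = 120 × 0.25630 = 30.756... → 31.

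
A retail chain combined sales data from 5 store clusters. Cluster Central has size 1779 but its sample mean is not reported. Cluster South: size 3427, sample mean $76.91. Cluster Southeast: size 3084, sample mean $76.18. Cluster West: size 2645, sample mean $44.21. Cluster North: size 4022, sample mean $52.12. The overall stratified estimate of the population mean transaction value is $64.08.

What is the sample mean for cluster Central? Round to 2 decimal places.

N = 1779 + 3427 + 3084 + 2645 + 4022 = 14957.
Overall total = μ·N = 64.08·14957 = 958444.56.
Subtract the known strata: 3427·76.91 + 3084·76.18 + 2645·44.21 + 4022·52.12 = 825071.78.
Remaining total for cluster Central: 958444.56 − 825071.78 = 133372.78.
Divide by its size: 133372.78 / 1779 = 74.9706... → 74.97.

74.97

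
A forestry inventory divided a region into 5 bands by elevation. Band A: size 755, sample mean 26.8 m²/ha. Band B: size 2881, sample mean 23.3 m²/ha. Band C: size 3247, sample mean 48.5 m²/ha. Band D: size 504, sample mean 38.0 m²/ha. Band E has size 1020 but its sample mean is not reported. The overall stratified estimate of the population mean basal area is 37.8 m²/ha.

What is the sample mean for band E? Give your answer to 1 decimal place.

Σ Nₕx̄ₕ = N·μ, so 1020·x̄_E = 8407·37.8 − (755·26.8 + 2881·23.3 + 3247·48.5 + 504·38.0).
= 317784.6 − 263992.8 = 53791.8.
x̄_E = 53791.8 / 1020 = 52.737... → 52.7.

52.7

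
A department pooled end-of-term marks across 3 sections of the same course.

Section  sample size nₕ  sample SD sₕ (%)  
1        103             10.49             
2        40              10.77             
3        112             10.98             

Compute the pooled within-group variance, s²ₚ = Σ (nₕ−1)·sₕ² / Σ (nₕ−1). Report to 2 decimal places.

115.60

1: (103−1)·10.49² = 102·110.0401 = 11224.0902
2: (40−1)·10.77² = 39·115.9929 = 4523.7231
3: (112−1)·10.98² = 111·120.5604 = 13382.2044
Numerator = 29130.0177; denominator = Σ(nₕ−1) = 252.
s²ₚ = 29130.0177/252 = 115.5953... → 115.60.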